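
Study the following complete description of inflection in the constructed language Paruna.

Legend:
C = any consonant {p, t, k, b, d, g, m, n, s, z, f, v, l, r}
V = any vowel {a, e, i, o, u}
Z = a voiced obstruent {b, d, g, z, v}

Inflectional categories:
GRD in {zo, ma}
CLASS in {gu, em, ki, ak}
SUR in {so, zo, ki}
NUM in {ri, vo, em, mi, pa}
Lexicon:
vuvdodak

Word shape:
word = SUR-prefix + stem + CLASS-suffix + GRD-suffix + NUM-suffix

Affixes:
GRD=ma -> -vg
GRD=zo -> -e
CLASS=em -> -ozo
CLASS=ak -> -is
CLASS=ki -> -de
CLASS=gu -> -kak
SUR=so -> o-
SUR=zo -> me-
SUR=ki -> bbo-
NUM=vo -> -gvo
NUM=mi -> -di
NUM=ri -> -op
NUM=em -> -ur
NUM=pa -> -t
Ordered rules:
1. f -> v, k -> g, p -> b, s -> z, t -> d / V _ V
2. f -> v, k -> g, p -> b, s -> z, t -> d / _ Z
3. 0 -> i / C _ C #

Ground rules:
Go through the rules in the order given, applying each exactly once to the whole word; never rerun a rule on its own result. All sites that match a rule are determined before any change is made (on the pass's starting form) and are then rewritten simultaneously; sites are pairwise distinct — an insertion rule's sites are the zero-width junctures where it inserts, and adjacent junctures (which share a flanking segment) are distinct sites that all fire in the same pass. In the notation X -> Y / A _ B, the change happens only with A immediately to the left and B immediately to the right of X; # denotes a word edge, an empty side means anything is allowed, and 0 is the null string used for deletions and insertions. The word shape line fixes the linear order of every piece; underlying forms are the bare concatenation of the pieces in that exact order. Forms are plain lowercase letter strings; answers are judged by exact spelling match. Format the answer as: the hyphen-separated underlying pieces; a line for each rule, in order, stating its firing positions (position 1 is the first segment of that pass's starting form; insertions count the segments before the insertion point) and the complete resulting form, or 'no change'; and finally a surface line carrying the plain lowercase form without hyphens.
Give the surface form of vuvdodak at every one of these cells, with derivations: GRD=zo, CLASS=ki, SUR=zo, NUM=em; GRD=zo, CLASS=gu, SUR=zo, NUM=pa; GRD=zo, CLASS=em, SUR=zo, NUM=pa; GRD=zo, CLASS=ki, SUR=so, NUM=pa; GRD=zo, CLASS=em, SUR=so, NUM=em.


cell GRD=zo, CLASS=ki, SUR=zo, NUM=em:
underlying: me-vuvdodak-de-e-ur
1. f -> v, k -> g, p -> b, s -> z, t -> d / V _ V: no change
2. f -> v, k -> g, p -> b, s -> z, t -> d / _ Z: fires at position(s) 10: mevuvdodagdeeur
3. 0 -> i / C _ C #: no change
surface: mevuvdodagdeeur

cell GRD=zo, CLASS=gu, SUR=zo, NUM=pa:
underlying: me-vuvdodak-kak-e-t
1. f -> v, k -> g, p -> b, s -> z, t -> d / V _ V: fires at position(s) 13: mevuvdodakkaget
2. f -> v, k -> g, p -> b, s -> z, t -> d / _ Z: no change
3. 0 -> i / C _ C #: no change
surface: mevuvdodakkaget

cell GRD=zo, CLASS=em, SUR=zo, NUM=pa:
underlying: me-vuvdodak-ozo-e-t
1. f -> v, k -> g, p -> b, s -> z, t -> d / V _ V: fires at position(s) 10: mevuvdodagozoet
2. f -> v, k -> g, p -> b, s -> z, t -> d / _ Z: no change
3. 0 -> i / C _ C #: no change
surface: mevuvdodagozoet

cell GRD=zo, CLASS=ki, SUR=so, NUM=pa:
underlying: o-vuvdodak-de-e-t
1. f -> v, k -> g, p -> b, s -> z, t -> d / V _ V: no change
2. f -> v, k -> g, p -> b, s -> z, t -> d / _ Z: fires at position(s) 9: ovuvdodagdeet
3. 0 -> i / C _ C #: no change
surface: ovuvdodagdeet

cell GRD=zo, CLASS=em, SUR=so, NUM=em:
underlying: o-vuvdodak-ozo-e-ur
1. f -> v, k -> g, p -> b, s -> z, t -> d / V _ V: fires at position(s) 9: ovuvdodagozoeur
2. f -> v, k -> g, p -> b, s -> z, t -> d / _ Z: no change
3. 0 -> i / C _ C #: no change
surface: ovuvdodagozoeur


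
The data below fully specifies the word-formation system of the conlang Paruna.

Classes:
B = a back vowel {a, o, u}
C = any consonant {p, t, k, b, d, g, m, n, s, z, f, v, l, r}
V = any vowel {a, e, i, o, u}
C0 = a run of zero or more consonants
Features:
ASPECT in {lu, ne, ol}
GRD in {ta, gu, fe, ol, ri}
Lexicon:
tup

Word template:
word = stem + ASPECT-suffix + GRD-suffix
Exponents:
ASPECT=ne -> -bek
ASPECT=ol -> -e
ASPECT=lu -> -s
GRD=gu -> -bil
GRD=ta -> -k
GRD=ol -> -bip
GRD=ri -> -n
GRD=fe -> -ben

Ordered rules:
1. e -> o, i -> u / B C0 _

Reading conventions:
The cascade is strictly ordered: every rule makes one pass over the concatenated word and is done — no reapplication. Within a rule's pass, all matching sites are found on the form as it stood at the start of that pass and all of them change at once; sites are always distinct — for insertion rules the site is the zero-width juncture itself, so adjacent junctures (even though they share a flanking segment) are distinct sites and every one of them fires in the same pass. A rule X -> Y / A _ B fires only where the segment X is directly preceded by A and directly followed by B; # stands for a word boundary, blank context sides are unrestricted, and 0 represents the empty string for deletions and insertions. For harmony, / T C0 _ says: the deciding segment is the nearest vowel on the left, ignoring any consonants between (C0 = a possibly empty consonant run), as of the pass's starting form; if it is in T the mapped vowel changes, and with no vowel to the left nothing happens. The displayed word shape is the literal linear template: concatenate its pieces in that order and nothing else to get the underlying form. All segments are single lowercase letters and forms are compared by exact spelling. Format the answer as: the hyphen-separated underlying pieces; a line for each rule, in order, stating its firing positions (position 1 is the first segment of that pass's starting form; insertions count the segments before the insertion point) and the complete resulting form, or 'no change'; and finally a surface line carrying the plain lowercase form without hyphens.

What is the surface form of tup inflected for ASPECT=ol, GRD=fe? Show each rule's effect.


underlying: tup-e-ben
1. e -> o, i -> u / B C0 _: fires at position(s) 4: tupoben
surface: tupoben


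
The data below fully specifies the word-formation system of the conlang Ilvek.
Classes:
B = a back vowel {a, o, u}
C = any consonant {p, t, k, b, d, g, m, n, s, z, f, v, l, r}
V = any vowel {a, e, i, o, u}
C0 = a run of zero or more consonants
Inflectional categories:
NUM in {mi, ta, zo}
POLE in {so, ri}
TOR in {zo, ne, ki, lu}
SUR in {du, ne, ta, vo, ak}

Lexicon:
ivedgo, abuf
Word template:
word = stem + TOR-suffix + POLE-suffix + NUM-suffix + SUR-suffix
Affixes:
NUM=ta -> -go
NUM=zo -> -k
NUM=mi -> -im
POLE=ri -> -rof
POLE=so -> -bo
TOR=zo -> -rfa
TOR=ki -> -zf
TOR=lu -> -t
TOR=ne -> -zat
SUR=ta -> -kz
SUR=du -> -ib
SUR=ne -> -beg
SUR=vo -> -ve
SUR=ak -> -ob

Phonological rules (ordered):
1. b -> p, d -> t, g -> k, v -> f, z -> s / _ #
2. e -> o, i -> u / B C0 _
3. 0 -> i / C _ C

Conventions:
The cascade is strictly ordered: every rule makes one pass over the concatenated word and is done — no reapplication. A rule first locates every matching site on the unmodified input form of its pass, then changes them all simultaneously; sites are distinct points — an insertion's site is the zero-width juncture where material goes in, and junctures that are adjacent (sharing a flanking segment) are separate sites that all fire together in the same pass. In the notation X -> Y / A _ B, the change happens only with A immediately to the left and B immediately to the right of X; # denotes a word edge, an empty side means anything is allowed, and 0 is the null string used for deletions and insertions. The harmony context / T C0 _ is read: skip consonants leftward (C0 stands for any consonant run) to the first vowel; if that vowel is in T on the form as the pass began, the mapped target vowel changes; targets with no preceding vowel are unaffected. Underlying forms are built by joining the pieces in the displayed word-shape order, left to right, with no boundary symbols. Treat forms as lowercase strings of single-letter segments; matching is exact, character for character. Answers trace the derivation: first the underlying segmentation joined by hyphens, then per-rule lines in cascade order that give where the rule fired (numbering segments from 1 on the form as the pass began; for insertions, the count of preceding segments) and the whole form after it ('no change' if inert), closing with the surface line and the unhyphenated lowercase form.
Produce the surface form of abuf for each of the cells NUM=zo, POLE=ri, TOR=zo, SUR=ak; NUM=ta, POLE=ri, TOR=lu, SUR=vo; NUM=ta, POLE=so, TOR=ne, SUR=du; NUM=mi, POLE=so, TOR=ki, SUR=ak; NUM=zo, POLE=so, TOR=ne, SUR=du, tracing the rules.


cell NUM=zo, POLE=ri, TOR=zo, SUR=ak:
underlying: abuf-rfa-rof-k-ob
1. b -> p, d -> t, g -> k, v -> f, z -> s / _ #: fires at position(s) 13: abufrfarofkop
2. e -> o, i -> u / B C0 _: no change
3. 0 -> i / C _ C: inserts after position(s) 4, 5, 10: abufirifarofikop
surface: abufirifarofikop

cell NUM=ta, POLE=ri, TOR=lu, SUR=vo:
underlying: abuf-t-rof-go-ve
1. b -> p, d -> t, g -> k, v -> f, z -> s / _ #: no change
2. e -> o, i -> u / B C0 _: fires at position(s) 12: abuftrofgovo
3. 0 -> i / C _ C: inserts after position(s) 4, 5, 8: abufitirofigovo
surface: abufitirofigovo

cell NUM=ta, POLE=so, TOR=ne, SUR=du:
underlying: abuf-zat-bo-go-ib
1. b -> p, d -> t, g -> k, v -> f, z -> s / _ #: fires at position(s) 13: abufzatbogoip
2. e -> o, i -> u / B C0 _: fires at position(s) 12: abufzatbogoup
3. 0 -> i / C _ C: inserts after position(s) 4, 7: abufizatibogoup
surface: abufizatibogoup

cell NUM=mi, POLE=so, TOR=ki, SUR=ak:
underlying: abuf-zf-bo-im-ob
1. b -> p, d -> t, g -> k, v -> f, z -> s / _ #: fires at position(s) 12: abufzfboimop
2. e -> o, i -> u / B C0 _: fires at position(s) 9: abufzfboumop
3. 0 -> i / C _ C: inserts after position(s) 4, 5, 6: abufizifiboumop
surface: abufizifiboumop

cell NUM=zo, POLE=so, TOR=ne, SUR=du:
underlying: abuf-zat-bo-k-ib
1. b -> p, d -> t, g -> k, v -> f, z -> s / _ #: fires at position(s) 12: abufzatbokip
2. e -> o, i -> u / B C0 _: fires at position(s) 11: abufzatbokup
3. 0 -> i / C _ C: inserts after position(s) 4, 7: abufizatibokup
surface: abufizatibokup


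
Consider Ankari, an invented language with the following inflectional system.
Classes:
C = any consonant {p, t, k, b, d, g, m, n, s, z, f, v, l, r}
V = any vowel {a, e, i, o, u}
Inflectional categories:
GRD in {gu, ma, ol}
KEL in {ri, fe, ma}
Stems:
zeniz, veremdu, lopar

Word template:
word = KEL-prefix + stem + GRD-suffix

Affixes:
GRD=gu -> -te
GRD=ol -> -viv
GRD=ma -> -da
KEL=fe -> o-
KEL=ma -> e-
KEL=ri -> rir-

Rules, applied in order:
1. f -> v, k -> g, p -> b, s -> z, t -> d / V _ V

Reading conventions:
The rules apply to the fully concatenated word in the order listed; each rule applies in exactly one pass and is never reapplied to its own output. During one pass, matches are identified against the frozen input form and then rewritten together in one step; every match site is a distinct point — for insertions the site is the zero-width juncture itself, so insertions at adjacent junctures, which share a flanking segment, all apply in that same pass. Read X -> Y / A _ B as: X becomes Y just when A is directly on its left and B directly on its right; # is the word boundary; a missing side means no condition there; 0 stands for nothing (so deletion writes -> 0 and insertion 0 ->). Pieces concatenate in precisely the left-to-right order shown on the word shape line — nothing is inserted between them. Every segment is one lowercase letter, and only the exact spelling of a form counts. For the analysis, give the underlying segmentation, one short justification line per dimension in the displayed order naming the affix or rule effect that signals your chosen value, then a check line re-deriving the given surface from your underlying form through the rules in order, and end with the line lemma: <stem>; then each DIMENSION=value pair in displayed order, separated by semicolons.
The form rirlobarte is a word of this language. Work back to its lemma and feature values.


underlying: rir-lopar-te
GRD=gu - signalled by the affix -te
KEL=ri - signalled by the affix rir-
check: rirloparte -> rirlobarte
lemma: lopar; GRD=gu; KEL=ri


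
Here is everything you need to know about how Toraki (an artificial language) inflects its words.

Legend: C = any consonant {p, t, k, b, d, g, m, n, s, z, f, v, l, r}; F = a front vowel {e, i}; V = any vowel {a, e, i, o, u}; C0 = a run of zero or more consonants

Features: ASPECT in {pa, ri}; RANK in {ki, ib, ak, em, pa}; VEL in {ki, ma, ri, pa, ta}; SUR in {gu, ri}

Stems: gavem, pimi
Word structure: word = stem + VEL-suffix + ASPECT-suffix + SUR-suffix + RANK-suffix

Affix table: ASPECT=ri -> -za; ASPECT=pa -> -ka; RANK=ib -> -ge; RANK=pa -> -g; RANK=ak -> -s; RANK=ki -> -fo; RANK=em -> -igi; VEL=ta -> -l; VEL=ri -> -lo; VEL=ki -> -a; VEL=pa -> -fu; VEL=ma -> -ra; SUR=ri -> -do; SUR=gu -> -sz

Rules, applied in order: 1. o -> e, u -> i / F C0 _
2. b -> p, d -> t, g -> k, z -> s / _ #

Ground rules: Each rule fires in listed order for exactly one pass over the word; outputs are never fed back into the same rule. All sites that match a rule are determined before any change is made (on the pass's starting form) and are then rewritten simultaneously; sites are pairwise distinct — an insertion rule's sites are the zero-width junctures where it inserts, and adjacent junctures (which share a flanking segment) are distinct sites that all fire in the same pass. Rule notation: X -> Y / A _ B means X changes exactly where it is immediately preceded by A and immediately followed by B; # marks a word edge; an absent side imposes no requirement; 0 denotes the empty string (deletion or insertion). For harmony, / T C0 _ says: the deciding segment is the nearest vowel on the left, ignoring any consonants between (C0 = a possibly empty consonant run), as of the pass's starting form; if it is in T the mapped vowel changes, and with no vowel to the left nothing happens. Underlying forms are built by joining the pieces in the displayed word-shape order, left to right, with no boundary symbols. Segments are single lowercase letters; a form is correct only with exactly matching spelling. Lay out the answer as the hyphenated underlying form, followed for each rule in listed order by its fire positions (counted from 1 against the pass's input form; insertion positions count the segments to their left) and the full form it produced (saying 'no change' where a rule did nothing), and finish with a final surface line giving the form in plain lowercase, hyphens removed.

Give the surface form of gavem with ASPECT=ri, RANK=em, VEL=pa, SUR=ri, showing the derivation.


underlying: gavem-fu-za-do-igi
1. o -> e, u -> i / F C0 _: fires at position(s) 7: gavemfizadoigi
2. b -> p, d -> t, g -> k, z -> s / _ #: no change
surface: gavemfizadoigi


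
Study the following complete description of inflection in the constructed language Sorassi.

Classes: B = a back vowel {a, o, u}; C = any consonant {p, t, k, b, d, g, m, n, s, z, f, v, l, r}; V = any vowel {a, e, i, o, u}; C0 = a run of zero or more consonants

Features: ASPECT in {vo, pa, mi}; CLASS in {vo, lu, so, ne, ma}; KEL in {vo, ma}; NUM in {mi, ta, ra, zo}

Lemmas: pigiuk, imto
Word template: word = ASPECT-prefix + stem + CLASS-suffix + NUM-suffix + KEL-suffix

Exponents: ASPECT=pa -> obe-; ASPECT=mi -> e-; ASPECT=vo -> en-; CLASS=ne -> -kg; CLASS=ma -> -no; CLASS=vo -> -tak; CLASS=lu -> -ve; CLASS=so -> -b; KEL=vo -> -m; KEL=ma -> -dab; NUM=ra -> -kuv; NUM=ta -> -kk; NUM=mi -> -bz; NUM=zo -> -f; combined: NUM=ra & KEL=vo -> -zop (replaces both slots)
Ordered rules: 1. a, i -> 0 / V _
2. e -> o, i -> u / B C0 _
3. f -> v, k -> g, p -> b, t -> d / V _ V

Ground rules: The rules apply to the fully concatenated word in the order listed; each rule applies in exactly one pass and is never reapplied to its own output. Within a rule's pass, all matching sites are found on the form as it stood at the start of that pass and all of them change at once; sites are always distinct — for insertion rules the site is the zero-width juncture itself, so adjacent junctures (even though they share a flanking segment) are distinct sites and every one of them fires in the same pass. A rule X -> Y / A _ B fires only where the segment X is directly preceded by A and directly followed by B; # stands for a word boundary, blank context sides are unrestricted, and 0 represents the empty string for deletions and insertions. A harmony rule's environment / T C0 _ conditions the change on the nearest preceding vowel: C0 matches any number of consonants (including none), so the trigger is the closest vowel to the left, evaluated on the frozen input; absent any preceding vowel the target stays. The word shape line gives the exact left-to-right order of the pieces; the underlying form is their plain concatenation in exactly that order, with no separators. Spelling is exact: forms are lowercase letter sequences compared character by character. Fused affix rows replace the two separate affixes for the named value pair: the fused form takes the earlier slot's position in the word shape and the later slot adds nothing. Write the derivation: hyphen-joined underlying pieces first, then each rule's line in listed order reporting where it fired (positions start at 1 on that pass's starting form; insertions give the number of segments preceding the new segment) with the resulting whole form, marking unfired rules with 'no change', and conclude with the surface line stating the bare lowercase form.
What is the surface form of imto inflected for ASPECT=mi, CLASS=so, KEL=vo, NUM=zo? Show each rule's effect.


underlying: e-imto-b-f-m
1. a, i -> 0 / V _: fires at position(s) 2: emtobfm
2. e -> o, i -> u / B C0 _: no change
3. f -> v, k -> g, p -> b, t -> d / V _ V: no change
surface: emtobfm


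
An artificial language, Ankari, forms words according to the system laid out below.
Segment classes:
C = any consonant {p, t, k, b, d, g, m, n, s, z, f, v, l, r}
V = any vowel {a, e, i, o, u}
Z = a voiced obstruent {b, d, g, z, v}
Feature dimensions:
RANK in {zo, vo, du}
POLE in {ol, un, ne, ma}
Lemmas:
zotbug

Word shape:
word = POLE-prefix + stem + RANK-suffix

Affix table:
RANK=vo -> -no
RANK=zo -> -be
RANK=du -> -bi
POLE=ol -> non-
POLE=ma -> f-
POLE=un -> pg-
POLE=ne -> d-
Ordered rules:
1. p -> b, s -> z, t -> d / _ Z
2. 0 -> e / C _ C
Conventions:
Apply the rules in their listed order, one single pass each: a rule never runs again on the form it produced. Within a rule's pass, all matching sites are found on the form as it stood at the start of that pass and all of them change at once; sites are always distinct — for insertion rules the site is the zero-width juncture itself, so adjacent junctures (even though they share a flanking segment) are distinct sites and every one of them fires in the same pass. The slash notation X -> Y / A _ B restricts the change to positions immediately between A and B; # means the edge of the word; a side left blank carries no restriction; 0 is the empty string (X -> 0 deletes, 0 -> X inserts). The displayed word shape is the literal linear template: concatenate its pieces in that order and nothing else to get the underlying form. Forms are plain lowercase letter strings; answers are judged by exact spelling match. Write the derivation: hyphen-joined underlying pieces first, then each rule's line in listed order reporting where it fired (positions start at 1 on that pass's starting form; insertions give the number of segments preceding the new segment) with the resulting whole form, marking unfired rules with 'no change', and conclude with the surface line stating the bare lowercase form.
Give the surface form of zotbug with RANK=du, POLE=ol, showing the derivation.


underlying: non-zotbug-bi
1. p -> b, s -> z, t -> d / _ Z: fires at position(s) 6: nonzodbugbi
2. 0 -> e / C _ C: inserts after position(s) 3, 6, 9: nonezodebugebi
surface: nonezodebugebi


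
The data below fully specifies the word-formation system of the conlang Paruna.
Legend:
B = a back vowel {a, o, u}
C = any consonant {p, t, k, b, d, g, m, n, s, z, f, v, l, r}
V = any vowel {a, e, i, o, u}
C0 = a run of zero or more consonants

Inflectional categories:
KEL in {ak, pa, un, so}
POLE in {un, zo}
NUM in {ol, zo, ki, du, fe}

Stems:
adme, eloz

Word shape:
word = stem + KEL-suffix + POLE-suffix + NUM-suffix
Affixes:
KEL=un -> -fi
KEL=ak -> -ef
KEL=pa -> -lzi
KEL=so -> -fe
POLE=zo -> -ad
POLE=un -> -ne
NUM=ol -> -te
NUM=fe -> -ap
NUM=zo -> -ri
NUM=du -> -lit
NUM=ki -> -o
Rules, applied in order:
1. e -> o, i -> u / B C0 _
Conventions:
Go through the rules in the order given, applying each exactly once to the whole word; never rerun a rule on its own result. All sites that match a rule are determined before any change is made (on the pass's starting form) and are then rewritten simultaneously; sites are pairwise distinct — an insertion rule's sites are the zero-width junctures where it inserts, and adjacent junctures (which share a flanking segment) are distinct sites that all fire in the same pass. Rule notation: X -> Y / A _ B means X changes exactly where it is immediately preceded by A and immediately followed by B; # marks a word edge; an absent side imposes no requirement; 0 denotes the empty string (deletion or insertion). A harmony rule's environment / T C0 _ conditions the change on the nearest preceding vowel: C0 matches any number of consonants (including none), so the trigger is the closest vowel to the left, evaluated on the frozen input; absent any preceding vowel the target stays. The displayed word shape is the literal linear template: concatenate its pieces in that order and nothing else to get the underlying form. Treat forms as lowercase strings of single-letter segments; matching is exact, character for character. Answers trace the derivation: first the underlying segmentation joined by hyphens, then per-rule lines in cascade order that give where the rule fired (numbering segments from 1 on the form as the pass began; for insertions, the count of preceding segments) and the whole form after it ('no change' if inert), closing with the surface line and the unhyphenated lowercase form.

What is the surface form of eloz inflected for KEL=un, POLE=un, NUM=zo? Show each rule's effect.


underlying: eloz-fi-ne-ri
1. e -> o, i -> u / B C0 _: fires at position(s) 6: elozfuneri
surface: elozfuneri


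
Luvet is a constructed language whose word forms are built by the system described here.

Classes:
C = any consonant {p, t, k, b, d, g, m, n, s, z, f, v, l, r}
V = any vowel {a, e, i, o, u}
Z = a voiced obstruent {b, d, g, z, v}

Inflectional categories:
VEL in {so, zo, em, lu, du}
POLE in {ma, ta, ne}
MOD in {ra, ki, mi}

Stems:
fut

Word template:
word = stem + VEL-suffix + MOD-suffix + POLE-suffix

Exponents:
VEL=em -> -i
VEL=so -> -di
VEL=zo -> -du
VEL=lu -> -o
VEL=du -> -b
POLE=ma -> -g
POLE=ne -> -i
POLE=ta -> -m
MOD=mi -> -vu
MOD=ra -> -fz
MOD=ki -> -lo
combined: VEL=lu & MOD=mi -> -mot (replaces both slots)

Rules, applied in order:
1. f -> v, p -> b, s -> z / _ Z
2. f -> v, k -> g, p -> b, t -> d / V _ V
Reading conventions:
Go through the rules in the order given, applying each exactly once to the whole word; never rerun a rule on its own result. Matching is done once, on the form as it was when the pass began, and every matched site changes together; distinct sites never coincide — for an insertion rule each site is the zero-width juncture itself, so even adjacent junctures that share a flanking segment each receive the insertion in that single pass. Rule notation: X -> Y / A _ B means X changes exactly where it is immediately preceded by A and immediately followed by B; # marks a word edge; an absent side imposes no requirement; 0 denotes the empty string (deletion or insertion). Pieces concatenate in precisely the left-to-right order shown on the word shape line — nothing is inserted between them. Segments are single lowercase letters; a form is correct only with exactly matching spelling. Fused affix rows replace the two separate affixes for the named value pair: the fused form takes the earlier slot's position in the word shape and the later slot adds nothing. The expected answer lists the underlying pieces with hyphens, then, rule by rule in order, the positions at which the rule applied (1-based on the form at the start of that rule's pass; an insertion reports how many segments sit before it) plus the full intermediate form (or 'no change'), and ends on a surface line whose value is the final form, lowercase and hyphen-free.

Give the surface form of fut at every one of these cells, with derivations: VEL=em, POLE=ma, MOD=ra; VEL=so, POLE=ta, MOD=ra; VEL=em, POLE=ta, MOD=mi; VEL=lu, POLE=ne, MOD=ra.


cell VEL=em, POLE=ma, MOD=ra:
underlying: fut-i-fz-g
1. f -> v, p -> b, s -> z / _ Z: fires at position(s) 5: futivzg
2. f -> v, k -> g, p -> b, t -> d / V _ V: fires at position(s) 3: fudivzg
surface: fudivzg

cell VEL=so, POLE=ta, MOD=ra:
underlying: fut-di-fz-m
1. f -> v, p -> b, s -> z / _ Z: fires at position(s) 6: futdivzm
2. f -> v, k -> g, p -> b, t -> d / V _ V: no change
surface: futdivzm

cell VEL=em, POLE=ta, MOD=mi:
underlying: fut-i-vu-m
1. f -> v, p -> b, s -> z / _ Z: no change
2. f -> v, k -> g, p -> b, t -> d / V _ V: fires at position(s) 3: fudivum
surface: fudivum

cell VEL=lu, POLE=ne, MOD=ra:
underlying: fut-o-fz-i
1. f -> v, p -> b, s -> z / _ Z: fires at position(s) 5: futovzi
2. f -> v, k -> g, p -> b, t -> d / V _ V: fires at position(s) 3: fudovzi
surface: fudovzi


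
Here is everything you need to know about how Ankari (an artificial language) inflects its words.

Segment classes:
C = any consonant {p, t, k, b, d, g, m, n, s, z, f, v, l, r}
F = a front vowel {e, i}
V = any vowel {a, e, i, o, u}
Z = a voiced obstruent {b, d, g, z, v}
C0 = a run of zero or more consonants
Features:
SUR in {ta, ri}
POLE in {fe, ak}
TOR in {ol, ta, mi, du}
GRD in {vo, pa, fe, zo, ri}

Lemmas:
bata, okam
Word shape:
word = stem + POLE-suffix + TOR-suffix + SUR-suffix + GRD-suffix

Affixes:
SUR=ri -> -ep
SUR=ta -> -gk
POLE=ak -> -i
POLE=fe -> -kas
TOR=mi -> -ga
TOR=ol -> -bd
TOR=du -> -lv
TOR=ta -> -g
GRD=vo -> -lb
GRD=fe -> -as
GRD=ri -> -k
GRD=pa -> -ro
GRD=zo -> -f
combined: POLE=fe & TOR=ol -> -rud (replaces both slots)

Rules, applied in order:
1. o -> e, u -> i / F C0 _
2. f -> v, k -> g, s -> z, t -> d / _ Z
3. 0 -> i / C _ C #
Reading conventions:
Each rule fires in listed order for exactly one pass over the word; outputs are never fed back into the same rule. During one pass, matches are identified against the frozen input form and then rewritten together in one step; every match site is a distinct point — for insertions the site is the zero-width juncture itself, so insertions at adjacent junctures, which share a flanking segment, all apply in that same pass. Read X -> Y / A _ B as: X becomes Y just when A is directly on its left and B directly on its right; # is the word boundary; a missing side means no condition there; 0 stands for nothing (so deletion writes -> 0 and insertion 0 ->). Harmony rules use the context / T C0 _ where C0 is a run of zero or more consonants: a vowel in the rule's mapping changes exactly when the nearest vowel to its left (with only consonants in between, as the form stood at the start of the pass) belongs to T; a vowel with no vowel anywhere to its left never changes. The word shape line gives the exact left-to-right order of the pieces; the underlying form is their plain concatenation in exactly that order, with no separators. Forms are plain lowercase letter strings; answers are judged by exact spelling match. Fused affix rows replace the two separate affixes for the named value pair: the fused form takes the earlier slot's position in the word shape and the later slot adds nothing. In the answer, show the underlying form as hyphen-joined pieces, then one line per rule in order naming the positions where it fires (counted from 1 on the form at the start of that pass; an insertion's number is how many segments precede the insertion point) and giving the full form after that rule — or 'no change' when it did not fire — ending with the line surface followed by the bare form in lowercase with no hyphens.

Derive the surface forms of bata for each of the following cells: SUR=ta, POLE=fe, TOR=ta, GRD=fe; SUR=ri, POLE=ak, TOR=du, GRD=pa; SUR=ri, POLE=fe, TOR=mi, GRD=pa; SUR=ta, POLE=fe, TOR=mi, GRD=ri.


cell SUR=ta, POLE=fe, TOR=ta, GRD=fe:
underlying: bata-kas-g-gk-as
1. o -> e, u -> i / F C0 _: no change
2. f -> v, k -> g, s -> z, t -> d / _ Z: fires at position(s) 7: batakazggkas
3. 0 -> i / C _ C #: no change
surface: batakazggkas

cell SUR=ri, POLE=ak, TOR=du, GRD=pa:
underlying: bata-i-lv-ep-ro
1. o -> e, u -> i / F C0 _: fires at position(s) 11: batailvepre
2. f -> v, k -> g, s -> z, t -> d / _ Z: no change
3. 0 -> i / C _ C #: no change
surface: batailvepre

cell SUR=ri, POLE=fe, TOR=mi, GRD=pa:
underlying: bata-kas-ga-ep-ro
1. o -> e, u -> i / F C0 _: fires at position(s) 13: batakasgaepre
2. f -> v, k -> g, s -> z, t -> d / _ Z: fires at position(s) 7: batakazgaepre
3. 0 -> i / C _ C #: no change
surface: batakazgaepre

cell SUR=ta, POLE=fe, TOR=mi, GRD=ri:
underlying: bata-kas-ga-gk-k
1. o -> e, u -> i / F C0 _: no change
2. f -> v, k -> g, s -> z, t -> d / _ Z: fires at position(s) 7: batakazgagkk
3. 0 -> i / C _ C #: inserts after position(s) 11: batakazgagkik
surface: batakazgagkik


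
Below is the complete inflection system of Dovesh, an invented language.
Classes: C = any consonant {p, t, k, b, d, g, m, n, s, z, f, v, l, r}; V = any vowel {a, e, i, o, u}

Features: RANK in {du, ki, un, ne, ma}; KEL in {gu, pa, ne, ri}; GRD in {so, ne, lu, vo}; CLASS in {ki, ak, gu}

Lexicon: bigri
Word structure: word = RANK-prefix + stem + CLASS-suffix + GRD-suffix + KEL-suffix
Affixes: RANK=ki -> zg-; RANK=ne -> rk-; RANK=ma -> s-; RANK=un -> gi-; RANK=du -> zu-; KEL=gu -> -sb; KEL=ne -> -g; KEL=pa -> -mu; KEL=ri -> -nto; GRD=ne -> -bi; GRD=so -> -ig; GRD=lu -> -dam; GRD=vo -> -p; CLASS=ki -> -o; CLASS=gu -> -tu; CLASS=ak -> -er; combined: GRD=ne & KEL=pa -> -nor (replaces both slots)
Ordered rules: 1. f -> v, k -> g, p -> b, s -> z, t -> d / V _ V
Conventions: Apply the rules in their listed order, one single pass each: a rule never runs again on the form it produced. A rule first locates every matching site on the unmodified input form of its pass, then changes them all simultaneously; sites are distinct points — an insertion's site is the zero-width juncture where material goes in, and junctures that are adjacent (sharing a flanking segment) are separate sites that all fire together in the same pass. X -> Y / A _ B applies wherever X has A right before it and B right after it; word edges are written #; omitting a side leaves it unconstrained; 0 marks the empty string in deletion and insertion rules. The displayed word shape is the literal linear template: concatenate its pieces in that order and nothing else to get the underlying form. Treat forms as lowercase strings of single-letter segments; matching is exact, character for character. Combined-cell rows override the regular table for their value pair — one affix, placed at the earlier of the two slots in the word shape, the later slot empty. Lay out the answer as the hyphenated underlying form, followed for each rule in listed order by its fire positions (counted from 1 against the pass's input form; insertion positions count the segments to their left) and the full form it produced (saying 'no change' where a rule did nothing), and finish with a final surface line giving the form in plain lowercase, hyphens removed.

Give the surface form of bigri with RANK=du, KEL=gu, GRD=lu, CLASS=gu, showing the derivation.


underlying: zu-bigri-tu-dam-sb
1. f -> v, k -> g, p -> b, s -> z, t -> d / V _ V: fires at position(s) 8: zubigridudamsb
surface: zubigridudamsb


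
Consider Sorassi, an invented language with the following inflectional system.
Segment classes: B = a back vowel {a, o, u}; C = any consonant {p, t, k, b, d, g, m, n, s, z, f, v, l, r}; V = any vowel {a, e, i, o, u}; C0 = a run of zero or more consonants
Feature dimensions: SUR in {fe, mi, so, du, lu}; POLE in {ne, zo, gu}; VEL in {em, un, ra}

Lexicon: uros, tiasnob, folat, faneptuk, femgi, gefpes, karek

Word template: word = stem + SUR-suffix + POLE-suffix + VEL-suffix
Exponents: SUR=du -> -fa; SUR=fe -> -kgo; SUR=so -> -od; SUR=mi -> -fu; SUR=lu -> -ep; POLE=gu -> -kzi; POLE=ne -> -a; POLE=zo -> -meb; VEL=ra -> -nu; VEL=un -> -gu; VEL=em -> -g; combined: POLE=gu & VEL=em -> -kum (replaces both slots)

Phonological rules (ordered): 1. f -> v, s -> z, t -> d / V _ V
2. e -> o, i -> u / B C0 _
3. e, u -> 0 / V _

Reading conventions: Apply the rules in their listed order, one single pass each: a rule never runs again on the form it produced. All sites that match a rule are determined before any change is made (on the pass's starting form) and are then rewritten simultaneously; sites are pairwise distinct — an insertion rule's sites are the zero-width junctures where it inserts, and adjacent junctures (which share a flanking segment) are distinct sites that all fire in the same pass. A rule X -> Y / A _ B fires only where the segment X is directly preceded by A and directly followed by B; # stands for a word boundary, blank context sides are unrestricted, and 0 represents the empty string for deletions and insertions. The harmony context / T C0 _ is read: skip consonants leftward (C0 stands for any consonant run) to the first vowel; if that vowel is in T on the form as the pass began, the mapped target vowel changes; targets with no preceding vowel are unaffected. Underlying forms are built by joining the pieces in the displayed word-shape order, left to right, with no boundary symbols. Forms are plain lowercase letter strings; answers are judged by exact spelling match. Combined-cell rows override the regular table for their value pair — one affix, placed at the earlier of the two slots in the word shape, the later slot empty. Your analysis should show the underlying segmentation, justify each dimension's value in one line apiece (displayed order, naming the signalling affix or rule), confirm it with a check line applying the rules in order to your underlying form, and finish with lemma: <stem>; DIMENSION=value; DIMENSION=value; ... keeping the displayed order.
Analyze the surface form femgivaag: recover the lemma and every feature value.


underlying: femgi-fa-a-g
SUR=du - signalled by the affix -fa
POLE=ne - signalled by the affix -a
VEL=em - signalled by the affix -g
check: femgifaag -> femgivaag -> femgivaag -> femgivaag
lemma: femgi; SUR=du; POLE=ne; VEL=em


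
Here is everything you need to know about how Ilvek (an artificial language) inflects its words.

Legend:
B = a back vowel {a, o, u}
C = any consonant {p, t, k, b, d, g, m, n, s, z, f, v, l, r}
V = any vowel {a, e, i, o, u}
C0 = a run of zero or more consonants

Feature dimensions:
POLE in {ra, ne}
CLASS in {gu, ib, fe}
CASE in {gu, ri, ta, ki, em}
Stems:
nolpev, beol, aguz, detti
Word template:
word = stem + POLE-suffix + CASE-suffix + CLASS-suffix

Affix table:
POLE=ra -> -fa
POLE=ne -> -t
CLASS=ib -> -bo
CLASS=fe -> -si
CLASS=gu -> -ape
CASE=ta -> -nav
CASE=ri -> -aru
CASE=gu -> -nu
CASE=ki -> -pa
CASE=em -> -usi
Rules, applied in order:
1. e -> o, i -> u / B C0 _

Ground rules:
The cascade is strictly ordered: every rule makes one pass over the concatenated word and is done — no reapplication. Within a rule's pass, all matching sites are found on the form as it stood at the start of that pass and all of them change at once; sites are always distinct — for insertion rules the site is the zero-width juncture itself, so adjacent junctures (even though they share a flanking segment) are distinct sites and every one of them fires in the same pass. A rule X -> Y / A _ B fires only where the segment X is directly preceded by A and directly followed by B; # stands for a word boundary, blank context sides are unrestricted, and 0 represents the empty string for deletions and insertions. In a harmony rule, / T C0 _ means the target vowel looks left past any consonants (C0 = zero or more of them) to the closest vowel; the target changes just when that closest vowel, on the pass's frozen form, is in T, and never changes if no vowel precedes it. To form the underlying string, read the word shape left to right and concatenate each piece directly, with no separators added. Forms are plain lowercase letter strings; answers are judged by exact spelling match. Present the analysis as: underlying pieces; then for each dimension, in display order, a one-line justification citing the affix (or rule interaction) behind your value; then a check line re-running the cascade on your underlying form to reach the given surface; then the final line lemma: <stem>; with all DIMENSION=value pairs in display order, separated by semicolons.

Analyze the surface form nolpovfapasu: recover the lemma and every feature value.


underlying: nolpev-fa-pa-si
POLE=ra - signalled by the affix -fa
CLASS=fe - signalled by the affix -si
CASE=ki - signalled by the affix -pa
check: nolpevfapasi -> nolpovfapasu
lemma: nolpev; POLE=ra; CLASS=fe; CASE=ki


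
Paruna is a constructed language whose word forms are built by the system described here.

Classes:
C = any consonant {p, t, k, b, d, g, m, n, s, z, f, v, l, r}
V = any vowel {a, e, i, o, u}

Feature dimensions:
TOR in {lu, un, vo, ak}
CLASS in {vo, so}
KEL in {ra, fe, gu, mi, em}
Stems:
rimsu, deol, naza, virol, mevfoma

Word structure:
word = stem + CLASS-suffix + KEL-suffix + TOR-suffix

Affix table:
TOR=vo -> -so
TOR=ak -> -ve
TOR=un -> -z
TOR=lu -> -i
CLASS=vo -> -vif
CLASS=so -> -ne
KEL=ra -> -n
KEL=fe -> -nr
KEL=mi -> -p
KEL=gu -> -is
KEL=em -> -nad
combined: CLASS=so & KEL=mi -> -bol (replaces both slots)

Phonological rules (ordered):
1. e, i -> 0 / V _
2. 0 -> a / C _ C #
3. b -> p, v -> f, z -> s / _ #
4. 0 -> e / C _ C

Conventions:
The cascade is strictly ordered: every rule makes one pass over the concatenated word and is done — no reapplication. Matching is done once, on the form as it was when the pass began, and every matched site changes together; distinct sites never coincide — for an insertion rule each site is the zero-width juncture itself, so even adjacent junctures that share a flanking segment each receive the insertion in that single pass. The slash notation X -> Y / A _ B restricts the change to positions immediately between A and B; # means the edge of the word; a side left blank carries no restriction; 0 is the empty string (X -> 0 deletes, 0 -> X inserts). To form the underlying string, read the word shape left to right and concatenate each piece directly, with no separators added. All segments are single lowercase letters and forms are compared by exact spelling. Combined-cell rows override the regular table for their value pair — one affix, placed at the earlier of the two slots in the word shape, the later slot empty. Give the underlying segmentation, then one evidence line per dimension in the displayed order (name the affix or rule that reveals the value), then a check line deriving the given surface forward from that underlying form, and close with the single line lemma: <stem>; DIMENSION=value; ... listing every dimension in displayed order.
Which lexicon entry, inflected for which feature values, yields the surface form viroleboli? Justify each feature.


underlying: virol-bol-i
TOR=lu - signalled by the affix -i
CLASS=so - signalled by the combined affix row
KEL=mi - signalled by the combined affix row
check: virolboli -> virolboli -> virolboli -> virolboli -> viroleboli
lemma: virol; TOR=lu; CLASS=so; KEL=mi


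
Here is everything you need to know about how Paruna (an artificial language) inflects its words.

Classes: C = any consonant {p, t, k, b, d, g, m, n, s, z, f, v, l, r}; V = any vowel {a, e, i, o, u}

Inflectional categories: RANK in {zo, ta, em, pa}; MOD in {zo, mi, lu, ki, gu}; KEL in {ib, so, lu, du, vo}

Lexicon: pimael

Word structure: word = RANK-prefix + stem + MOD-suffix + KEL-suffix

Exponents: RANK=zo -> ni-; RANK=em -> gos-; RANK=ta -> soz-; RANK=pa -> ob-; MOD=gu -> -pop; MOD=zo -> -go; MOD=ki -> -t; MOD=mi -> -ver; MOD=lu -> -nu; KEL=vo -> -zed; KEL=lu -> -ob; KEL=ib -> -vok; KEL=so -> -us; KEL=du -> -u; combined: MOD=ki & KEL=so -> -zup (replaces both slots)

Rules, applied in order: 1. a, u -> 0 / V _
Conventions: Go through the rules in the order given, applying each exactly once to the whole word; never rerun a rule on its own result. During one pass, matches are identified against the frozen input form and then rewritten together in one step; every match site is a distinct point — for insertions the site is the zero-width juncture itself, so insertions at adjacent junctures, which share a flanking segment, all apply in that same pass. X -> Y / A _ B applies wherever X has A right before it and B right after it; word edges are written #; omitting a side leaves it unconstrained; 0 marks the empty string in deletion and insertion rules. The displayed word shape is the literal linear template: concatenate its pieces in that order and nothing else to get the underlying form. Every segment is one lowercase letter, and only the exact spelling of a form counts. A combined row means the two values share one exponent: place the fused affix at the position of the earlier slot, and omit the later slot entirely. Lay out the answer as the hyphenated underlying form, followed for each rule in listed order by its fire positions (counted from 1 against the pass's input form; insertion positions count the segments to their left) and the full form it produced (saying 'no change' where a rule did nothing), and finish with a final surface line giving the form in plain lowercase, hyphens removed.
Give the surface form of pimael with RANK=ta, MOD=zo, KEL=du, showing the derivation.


underlying: soz-pimael-go-u
1. a, u -> 0 / V _: fires at position(s) 12: sozpimaelgo
surface: sozpimaelgo
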